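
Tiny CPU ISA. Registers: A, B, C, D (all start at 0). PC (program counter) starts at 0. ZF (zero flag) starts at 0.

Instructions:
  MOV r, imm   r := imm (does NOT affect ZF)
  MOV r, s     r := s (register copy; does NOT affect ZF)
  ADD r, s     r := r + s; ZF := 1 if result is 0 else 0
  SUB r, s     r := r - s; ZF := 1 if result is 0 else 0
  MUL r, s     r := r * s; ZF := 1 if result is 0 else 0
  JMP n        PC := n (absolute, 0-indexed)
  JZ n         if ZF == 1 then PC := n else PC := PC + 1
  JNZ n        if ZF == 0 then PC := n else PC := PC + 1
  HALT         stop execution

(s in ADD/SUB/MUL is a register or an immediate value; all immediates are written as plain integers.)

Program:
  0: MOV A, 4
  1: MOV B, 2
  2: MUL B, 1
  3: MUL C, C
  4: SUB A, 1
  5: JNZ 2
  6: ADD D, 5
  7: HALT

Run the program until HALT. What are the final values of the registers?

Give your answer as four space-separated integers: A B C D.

Step 1: PC=0 exec 'MOV A, 4'. After: A=4 B=0 C=0 D=0 ZF=0 PC=1
Step 2: PC=1 exec 'MOV B, 2'. After: A=4 B=2 C=0 D=0 ZF=0 PC=2
Step 3: PC=2 exec 'MUL B, 1'. After: A=4 B=2 C=0 D=0 ZF=0 PC=3
Step 4: PC=3 exec 'MUL C, C'. After: A=4 B=2 C=0 D=0 ZF=1 PC=4
Step 5: PC=4 exec 'SUB A, 1'. After: A=3 B=2 C=0 D=0 ZF=0 PC=5
Step 6: PC=5 exec 'JNZ 2'. After: A=3 B=2 C=0 D=0 ZF=0 PC=2
Step 7: PC=2 exec 'MUL B, 1'. After: A=3 B=2 C=0 D=0 ZF=0 PC=3
Step 8: PC=3 exec 'MUL C, C'. After: A=3 B=2 C=0 D=0 ZF=1 PC=4
Step 9: PC=4 exec 'SUB A, 1'. After: A=2 B=2 C=0 D=0 ZF=0 PC=5
Step 10: PC=5 exec 'JNZ 2'. After: A=2 B=2 C=0 D=0 ZF=0 PC=2
Step 11: PC=2 exec 'MUL B, 1'. After: A=2 B=2 C=0 D=0 ZF=0 PC=3
Step 12: PC=3 exec 'MUL C, C'. After: A=2 B=2 C=0 D=0 ZF=1 PC=4
Step 13: PC=4 exec 'SUB A, 1'. After: A=1 B=2 C=0 D=0 ZF=0 PC=5
Step 14: PC=5 exec 'JNZ 2'. After: A=1 B=2 C=0 D=0 ZF=0 PC=2
Step 15: PC=2 exec 'MUL B, 1'. After: A=1 B=2 C=0 D=0 ZF=0 PC=3
Step 16: PC=3 exec 'MUL C, C'. After: A=1 B=2 C=0 D=0 ZF=1 PC=4
Step 17: PC=4 exec 'SUB A, 1'. After: A=0 B=2 C=0 D=0 ZF=1 PC=5
Step 18: PC=5 exec 'JNZ 2'. After: A=0 B=2 C=0 D=0 ZF=1 PC=6
Step 19: PC=6 exec 'ADD D, 5'. After: A=0 B=2 C=0 D=5 ZF=0 PC=7
Step 20: PC=7 exec 'HALT'. After: A=0 B=2 C=0 D=5 ZF=0 PC=7 HALTED

Answer: 0 2 0 5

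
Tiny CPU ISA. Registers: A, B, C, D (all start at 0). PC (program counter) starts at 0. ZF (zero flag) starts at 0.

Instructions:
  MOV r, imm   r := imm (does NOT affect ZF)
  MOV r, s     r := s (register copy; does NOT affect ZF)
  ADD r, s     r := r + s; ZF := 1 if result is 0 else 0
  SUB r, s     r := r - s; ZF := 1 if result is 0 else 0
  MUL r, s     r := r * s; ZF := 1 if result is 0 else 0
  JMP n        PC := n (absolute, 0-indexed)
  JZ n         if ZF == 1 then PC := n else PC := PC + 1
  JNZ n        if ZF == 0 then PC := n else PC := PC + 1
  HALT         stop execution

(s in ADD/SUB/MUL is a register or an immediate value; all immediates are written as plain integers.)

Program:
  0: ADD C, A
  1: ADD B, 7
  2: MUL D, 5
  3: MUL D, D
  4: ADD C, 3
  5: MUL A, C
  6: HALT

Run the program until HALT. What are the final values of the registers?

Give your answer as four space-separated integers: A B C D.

Step 1: PC=0 exec 'ADD C, A'. After: A=0 B=0 C=0 D=0 ZF=1 PC=1
Step 2: PC=1 exec 'ADD B, 7'. After: A=0 B=7 C=0 D=0 ZF=0 PC=2
Step 3: PC=2 exec 'MUL D, 5'. After: A=0 B=7 C=0 D=0 ZF=1 PC=3
Step 4: PC=3 exec 'MUL D, D'. After: A=0 B=7 C=0 D=0 ZF=1 PC=4
Step 5: PC=4 exec 'ADD C, 3'. After: A=0 B=7 C=3 D=0 ZF=0 PC=5
Step 6: PC=5 exec 'MUL A, C'. After: A=0 B=7 C=3 D=0 ZF=1 PC=6
Step 7: PC=6 exec 'HALT'. After: A=0 B=7 C=3 D=0 ZF=1 PC=6 HALTED

Answer: 0 7 3 0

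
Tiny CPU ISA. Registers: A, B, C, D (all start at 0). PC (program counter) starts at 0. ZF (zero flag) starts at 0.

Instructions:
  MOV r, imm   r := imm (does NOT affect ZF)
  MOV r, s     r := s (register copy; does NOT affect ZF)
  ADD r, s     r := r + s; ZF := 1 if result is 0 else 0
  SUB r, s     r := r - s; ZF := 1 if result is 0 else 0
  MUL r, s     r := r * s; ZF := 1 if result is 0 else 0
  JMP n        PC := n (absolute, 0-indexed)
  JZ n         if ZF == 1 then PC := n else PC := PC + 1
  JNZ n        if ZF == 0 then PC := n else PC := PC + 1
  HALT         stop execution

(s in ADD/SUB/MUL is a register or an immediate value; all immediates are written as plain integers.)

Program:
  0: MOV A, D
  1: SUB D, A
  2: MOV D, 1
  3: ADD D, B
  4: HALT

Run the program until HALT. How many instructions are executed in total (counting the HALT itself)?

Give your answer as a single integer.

Step 1: PC=0 exec 'MOV A, D'. After: A=0 B=0 C=0 D=0 ZF=0 PC=1
Step 2: PC=1 exec 'SUB D, A'. After: A=0 B=0 C=0 D=0 ZF=1 PC=2
Step 3: PC=2 exec 'MOV D, 1'. After: A=0 B=0 C=0 D=1 ZF=1 PC=3
Step 4: PC=3 exec 'ADD D, B'. After: A=0 B=0 C=0 D=1 ZF=0 PC=4
Step 5: PC=4 exec 'HALT'. After: A=0 B=0 C=0 D=1 ZF=0 PC=4 HALTED
Total instructions executed: 5

Answer: 5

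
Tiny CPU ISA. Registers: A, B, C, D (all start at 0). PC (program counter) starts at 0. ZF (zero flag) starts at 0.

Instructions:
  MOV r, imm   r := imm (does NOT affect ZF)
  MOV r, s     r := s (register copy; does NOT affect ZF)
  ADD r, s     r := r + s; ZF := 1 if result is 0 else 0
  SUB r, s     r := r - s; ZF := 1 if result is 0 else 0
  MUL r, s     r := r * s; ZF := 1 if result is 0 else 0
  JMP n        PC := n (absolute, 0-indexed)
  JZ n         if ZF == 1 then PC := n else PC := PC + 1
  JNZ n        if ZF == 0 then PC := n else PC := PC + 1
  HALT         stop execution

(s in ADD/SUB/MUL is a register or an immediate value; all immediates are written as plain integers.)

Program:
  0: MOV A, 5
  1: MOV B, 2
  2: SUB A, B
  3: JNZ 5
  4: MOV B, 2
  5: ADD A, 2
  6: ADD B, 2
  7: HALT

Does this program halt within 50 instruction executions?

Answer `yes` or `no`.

Answer: yes

Derivation:
Step 1: PC=0 exec 'MOV A, 5'. After: A=5 B=0 C=0 D=0 ZF=0 PC=1
Step 2: PC=1 exec 'MOV B, 2'. After: A=5 B=2 C=0 D=0 ZF=0 PC=2
Step 3: PC=2 exec 'SUB A, B'. After: A=3 B=2 C=0 D=0 ZF=0 PC=3
Step 4: PC=3 exec 'JNZ 5'. After: A=3 B=2 C=0 D=0 ZF=0 PC=5
Step 5: PC=5 exec 'ADD A, 2'. After: A=5 B=2 C=0 D=0 ZF=0 PC=6
Step 6: PC=6 exec 'ADD B, 2'. After: A=5 B=4 C=0 D=0 ZF=0 PC=7
Step 7: PC=7 exec 'HALT'. After: A=5 B=4 C=0 D=0 ZF=0 PC=7 HALTED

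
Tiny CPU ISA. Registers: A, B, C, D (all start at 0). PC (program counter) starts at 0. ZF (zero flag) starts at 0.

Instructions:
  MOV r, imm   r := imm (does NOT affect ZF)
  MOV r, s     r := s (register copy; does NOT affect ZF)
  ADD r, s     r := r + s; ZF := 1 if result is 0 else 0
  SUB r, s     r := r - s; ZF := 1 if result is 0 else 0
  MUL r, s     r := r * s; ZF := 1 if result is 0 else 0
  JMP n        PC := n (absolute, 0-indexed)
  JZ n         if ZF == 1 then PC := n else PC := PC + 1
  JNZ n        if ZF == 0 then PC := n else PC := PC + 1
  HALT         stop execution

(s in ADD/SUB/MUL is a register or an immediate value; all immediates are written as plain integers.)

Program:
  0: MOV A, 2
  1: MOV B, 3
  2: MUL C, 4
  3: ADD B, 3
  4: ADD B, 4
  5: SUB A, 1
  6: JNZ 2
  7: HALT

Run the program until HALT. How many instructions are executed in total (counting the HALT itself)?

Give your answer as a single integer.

Step 1: PC=0 exec 'MOV A, 2'. After: A=2 B=0 C=0 D=0 ZF=0 PC=1
Step 2: PC=1 exec 'MOV B, 3'. After: A=2 B=3 C=0 D=0 ZF=0 PC=2
Step 3: PC=2 exec 'MUL C, 4'. After: A=2 B=3 C=0 D=0 ZF=1 PC=3
Step 4: PC=3 exec 'ADD B, 3'. After: A=2 B=6 C=0 D=0 ZF=0 PC=4
Step 5: PC=4 exec 'ADD B, 4'. After: A=2 B=10 C=0 D=0 ZF=0 PC=5
Step 6: PC=5 exec 'SUB A, 1'. After: A=1 B=10 C=0 D=0 ZF=0 PC=6
Step 7: PC=6 exec 'JNZ 2'. After: A=1 B=10 C=0 D=0 ZF=0 PC=2
Step 8: PC=2 exec 'MUL C, 4'. After: A=1 B=10 C=0 D=0 ZF=1 PC=3
Step 9: PC=3 exec 'ADD B, 3'. After: A=1 B=13 C=0 D=0 ZF=0 PC=4
Step 10: PC=4 exec 'ADD B, 4'. After: A=1 B=17 C=0 D=0 ZF=0 PC=5
Step 11: PC=5 exec 'SUB A, 1'. After: A=0 B=17 C=0 D=0 ZF=1 PC=6
Step 12: PC=6 exec 'JNZ 2'. After: A=0 B=17 C=0 D=0 ZF=1 PC=7
Step 13: PC=7 exec 'HALT'. After: A=0 B=17 C=0 D=0 ZF=1 PC=7 HALTED
Total instructions executed: 13

Answer: 13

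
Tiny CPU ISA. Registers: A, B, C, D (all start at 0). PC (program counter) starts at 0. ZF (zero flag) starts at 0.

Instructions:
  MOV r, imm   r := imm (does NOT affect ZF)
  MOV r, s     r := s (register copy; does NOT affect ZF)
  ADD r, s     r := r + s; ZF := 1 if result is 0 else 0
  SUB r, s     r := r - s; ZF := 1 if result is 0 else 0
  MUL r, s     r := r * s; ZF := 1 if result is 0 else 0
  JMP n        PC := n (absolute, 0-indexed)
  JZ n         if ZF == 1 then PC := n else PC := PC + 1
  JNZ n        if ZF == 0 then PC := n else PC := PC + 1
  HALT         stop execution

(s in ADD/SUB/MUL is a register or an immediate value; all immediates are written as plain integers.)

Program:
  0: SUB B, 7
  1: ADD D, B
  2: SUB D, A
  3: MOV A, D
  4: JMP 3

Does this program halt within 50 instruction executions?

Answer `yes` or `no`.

Answer: no

Derivation:
Step 1: PC=0 exec 'SUB B, 7'. After: A=0 B=-7 C=0 D=0 ZF=0 PC=1
Step 2: PC=1 exec 'ADD D, B'. After: A=0 B=-7 C=0 D=-7 ZF=0 PC=2
Step 3: PC=2 exec 'SUB D, A'. After: A=0 B=-7 C=0 D=-7 ZF=0 PC=3
Step 4: PC=3 exec 'MOV A, D'. After: A=-7 B=-7 C=0 D=-7 ZF=0 PC=4
Step 5: PC=4 exec 'JMP 3'. After: A=-7 B=-7 C=0 D=-7 ZF=0 PC=3
Step 6: PC=3 exec 'MOV A, D'. After: A=-7 B=-7 C=0 D=-7 ZF=0 PC=4
State after step 6 equals state after step 4: the program is in a cycle of length 2 and will never halt.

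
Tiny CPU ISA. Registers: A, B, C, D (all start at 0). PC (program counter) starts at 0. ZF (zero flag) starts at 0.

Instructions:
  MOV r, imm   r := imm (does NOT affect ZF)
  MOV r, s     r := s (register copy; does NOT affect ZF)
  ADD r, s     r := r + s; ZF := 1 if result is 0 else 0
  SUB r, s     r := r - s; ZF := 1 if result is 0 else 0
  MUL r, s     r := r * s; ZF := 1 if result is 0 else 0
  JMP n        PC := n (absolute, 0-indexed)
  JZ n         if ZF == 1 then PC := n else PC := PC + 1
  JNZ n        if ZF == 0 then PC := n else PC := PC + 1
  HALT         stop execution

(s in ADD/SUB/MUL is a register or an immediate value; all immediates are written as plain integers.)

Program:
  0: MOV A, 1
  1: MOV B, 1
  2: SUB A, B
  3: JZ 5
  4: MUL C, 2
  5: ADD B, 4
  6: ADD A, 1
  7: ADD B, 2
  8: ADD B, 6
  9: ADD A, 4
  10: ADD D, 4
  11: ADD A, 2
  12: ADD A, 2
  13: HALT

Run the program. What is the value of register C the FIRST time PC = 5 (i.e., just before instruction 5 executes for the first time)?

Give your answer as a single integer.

Step 1: PC=0 exec 'MOV A, 1'. After: A=1 B=0 C=0 D=0 ZF=0 PC=1
Step 2: PC=1 exec 'MOV B, 1'. After: A=1 B=1 C=0 D=0 ZF=0 PC=2
Step 3: PC=2 exec 'SUB A, B'. After: A=0 B=1 C=0 D=0 ZF=1 PC=3
Step 4: PC=3 exec 'JZ 5'. After: A=0 B=1 C=0 D=0 ZF=1 PC=5
First time PC=5: C=0

0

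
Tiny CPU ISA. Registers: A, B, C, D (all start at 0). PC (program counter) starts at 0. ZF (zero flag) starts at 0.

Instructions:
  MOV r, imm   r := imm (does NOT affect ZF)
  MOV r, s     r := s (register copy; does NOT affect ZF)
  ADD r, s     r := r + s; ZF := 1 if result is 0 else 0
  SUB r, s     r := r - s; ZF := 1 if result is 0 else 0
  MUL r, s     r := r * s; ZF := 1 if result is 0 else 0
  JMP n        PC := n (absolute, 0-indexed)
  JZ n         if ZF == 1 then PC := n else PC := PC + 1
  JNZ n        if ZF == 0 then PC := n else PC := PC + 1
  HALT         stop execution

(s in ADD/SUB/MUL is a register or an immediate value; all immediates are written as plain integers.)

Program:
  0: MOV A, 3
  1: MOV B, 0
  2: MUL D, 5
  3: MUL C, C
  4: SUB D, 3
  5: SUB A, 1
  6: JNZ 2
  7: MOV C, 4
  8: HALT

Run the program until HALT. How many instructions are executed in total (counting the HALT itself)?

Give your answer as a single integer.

Step 1: PC=0 exec 'MOV A, 3'. After: A=3 B=0 C=0 D=0 ZF=0 PC=1
Step 2: PC=1 exec 'MOV B, 0'. After: A=3 B=0 C=0 D=0 ZF=0 PC=2
Step 3: PC=2 exec 'MUL D, 5'. After: A=3 B=0 C=0 D=0 ZF=1 PC=3
Step 4: PC=3 exec 'MUL C, C'. After: A=3 B=0 C=0 D=0 ZF=1 PC=4
Step 5: PC=4 exec 'SUB D, 3'. After: A=3 B=0 C=0 D=-3 ZF=0 PC=5
Step 6: PC=5 exec 'SUB A, 1'. After: A=2 B=0 C=0 D=-3 ZF=0 PC=6
Step 7: PC=6 exec 'JNZ 2'. After: A=2 B=0 C=0 D=-3 ZF=0 PC=2
Step 8: PC=2 exec 'MUL D, 5'. After: A=2 B=0 C=0 D=-15 ZF=0 PC=3
Step 9: PC=3 exec 'MUL C, C'. After: A=2 B=0 C=0 D=-15 ZF=1 PC=4
Step 10: PC=4 exec 'SUB D, 3'. After: A=2 B=0 C=0 D=-18 ZF=0 PC=5
Step 11: PC=5 exec 'SUB A, 1'. After: A=1 B=0 C=0 D=-18 ZF=0 PC=6
Step 12: PC=6 exec 'JNZ 2'. After: A=1 B=0 C=0 D=-18 ZF=0 PC=2
Step 13: PC=2 exec 'MUL D, 5'. After: A=1 B=0 C=0 D=-90 ZF=0 PC=3
Step 14: PC=3 exec 'MUL C, C'. After: A=1 B=0 C=0 D=-90 ZF=1 PC=4
Step 15: PC=4 exec 'SUB D, 3'. After: A=1 B=0 C=0 D=-93 ZF=0 PC=5
Step 16: PC=5 exec 'SUB A, 1'. After: A=0 B=0 C=0 D=-93 ZF=1 PC=6
Step 17: PC=6 exec 'JNZ 2'. After: A=0 B=0 C=0 D=-93 ZF=1 PC=7
Step 18: PC=7 exec 'MOV C, 4'. After: A=0 B=0 C=4 D=-93 ZF=1 PC=8
Step 19: PC=8 exec 'HALT'. After: A=0 B=0 C=4 D=-93 ZF=1 PC=8 HALTED
Total instructions executed: 19

Answer: 19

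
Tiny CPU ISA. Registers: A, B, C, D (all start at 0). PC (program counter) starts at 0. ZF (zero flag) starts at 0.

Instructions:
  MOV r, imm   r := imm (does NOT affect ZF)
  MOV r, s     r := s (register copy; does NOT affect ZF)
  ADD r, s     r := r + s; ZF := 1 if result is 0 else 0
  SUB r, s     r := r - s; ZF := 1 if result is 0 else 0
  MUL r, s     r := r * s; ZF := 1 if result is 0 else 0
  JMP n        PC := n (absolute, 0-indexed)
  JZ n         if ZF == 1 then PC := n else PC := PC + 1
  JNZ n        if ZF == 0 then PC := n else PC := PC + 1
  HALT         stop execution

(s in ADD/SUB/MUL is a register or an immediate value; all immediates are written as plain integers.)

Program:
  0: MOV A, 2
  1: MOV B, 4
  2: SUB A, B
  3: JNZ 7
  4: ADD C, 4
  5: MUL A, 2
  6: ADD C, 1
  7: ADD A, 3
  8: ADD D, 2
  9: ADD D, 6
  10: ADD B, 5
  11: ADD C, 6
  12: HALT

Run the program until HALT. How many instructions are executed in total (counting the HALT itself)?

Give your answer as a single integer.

Answer: 10

Derivation:
Step 1: PC=0 exec 'MOV A, 2'. After: A=2 B=0 C=0 D=0 ZF=0 PC=1
Step 2: PC=1 exec 'MOV B, 4'. After: A=2 B=4 C=0 D=0 ZF=0 PC=2
Step 3: PC=2 exec 'SUB A, B'. After: A=-2 B=4 C=0 D=0 ZF=0 PC=3
Step 4: PC=3 exec 'JNZ 7'. After: A=-2 B=4 C=0 D=0 ZF=0 PC=7
Step 5: PC=7 exec 'ADD A, 3'. After: A=1 B=4 C=0 D=0 ZF=0 PC=8
Step 6: PC=8 exec 'ADD D, 2'. After: A=1 B=4 C=0 D=2 ZF=0 PC=9
Step 7: PC=9 exec 'ADD D, 6'. After: A=1 B=4 C=0 D=8 ZF=0 PC=10
Step 8: PC=10 exec 'ADD B, 5'. After: A=1 B=9 C=0 D=8 ZF=0 PC=11
Step 9: PC=11 exec 'ADD C, 6'. After: A=1 B=9 C=6 D=8 ZF=0 PC=12
Step 10: PC=12 exec 'HALT'. After: A=1 B=9 C=6 D=8 ZF=0 PC=12 HALTED
Total instructions executed: 10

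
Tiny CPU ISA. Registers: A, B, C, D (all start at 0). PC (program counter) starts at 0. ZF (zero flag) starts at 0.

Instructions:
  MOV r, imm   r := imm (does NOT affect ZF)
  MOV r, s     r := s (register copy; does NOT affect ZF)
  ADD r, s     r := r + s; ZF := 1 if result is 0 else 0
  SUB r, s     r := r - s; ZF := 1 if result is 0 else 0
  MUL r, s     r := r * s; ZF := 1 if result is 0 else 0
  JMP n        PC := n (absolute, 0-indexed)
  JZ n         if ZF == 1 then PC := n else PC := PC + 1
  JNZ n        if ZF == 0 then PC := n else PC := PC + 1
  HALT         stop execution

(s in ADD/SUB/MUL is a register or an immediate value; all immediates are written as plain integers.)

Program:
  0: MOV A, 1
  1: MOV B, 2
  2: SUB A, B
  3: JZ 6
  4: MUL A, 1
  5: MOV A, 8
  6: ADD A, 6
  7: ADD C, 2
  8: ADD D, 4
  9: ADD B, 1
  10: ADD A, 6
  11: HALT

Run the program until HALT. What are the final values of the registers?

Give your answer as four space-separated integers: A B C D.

Answer: 20 3 2 4

Derivation:
Step 1: PC=0 exec 'MOV A, 1'. After: A=1 B=0 C=0 D=0 ZF=0 PC=1
Step 2: PC=1 exec 'MOV B, 2'. After: A=1 B=2 C=0 D=0 ZF=0 PC=2
Step 3: PC=2 exec 'SUB A, B'. After: A=-1 B=2 C=0 D=0 ZF=0 PC=3
Step 4: PC=3 exec 'JZ 6'. After: A=-1 B=2 C=0 D=0 ZF=0 PC=4
Step 5: PC=4 exec 'MUL A, 1'. After: A=-1 B=2 C=0 D=0 ZF=0 PC=5
Step 6: PC=5 exec 'MOV A, 8'. After: A=8 B=2 C=0 D=0 ZF=0 PC=6
Step 7: PC=6 exec 'ADD A, 6'. After: A=14 B=2 C=0 D=0 ZF=0 PC=7
Step 8: PC=7 exec 'ADD C, 2'. After: A=14 B=2 C=2 D=0 ZF=0 PC=8
Step 9: PC=8 exec 'ADD D, 4'. After: A=14 B=2 C=2 D=4 ZF=0 PC=9
Step 10: PC=9 exec 'ADD B, 1'. After: A=14 B=3 C=2 D=4 ZF=0 PC=10
Step 11: PC=10 exec 'ADD A, 6'. After: A=20 B=3 C=2 D=4 ZF=0 PC=11
Step 12: PC=11 exec 'HALT'. After: A=20 B=3 C=2 D=4 ZF=0 PC=11 HALTED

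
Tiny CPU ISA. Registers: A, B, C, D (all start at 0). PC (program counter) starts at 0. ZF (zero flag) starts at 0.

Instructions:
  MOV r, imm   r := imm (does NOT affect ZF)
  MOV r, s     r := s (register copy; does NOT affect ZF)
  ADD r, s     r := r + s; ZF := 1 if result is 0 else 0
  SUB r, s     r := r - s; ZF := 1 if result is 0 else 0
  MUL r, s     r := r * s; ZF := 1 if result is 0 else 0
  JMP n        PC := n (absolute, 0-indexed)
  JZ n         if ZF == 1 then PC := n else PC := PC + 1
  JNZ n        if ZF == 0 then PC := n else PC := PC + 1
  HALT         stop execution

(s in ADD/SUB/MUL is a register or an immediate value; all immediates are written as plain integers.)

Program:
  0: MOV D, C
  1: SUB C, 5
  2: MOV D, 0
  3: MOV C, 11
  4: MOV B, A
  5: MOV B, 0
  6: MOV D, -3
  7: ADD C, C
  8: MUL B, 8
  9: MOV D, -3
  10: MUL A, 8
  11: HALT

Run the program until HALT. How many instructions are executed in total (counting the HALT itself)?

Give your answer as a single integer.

Step 1: PC=0 exec 'MOV D, C'. After: A=0 B=0 C=0 D=0 ZF=0 PC=1
Step 2: PC=1 exec 'SUB C, 5'. After: A=0 B=0 C=-5 D=0 ZF=0 PC=2
Step 3: PC=2 exec 'MOV D, 0'. After: A=0 B=0 C=-5 D=0 ZF=0 PC=3
Step 4: PC=3 exec 'MOV C, 11'. After: A=0 B=0 C=11 D=0 ZF=0 PC=4
Step 5: PC=4 exec 'MOV B, A'. After: A=0 B=0 C=11 D=0 ZF=0 PC=5
Step 6: PC=5 exec 'MOV B, 0'. After: A=0 B=0 C=11 D=0 ZF=0 PC=6
Step 7: PC=6 exec 'MOV D, -3'. After: A=0 B=0 C=11 D=-3 ZF=0 PC=7
Step 8: PC=7 exec 'ADD C, C'. After: A=0 B=0 C=22 D=-3 ZF=0 PC=8
Step 9: PC=8 exec 'MUL B, 8'. After: A=0 B=0 C=22 D=-3 ZF=1 PC=9
Step 10: PC=9 exec 'MOV D, -3'. After: A=0 B=0 C=22 D=-3 ZF=1 PC=10
Step 11: PC=10 exec 'MUL A, 8'. After: A=0 B=0 C=22 D=-3 ZF=1 PC=11
Step 12: PC=11 exec 'HALT'. After: A=0 B=0 C=22 D=-3 ZF=1 PC=11 HALTED
Total instructions executed: 12

Answer: 12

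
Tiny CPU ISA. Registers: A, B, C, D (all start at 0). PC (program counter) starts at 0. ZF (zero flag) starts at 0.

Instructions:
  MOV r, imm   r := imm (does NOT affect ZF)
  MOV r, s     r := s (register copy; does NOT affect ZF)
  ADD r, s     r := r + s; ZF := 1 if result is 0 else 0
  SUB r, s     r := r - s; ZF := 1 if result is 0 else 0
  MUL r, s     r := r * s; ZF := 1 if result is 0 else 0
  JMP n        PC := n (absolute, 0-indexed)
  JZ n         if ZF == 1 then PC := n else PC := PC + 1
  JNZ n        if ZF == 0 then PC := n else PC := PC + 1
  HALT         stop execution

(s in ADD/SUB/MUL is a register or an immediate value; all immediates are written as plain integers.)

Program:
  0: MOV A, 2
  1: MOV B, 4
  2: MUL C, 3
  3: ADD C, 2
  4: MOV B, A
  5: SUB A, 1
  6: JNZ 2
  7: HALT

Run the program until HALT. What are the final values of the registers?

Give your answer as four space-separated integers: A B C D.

Step 1: PC=0 exec 'MOV A, 2'. After: A=2 B=0 C=0 D=0 ZF=0 PC=1
Step 2: PC=1 exec 'MOV B, 4'. After: A=2 B=4 C=0 D=0 ZF=0 PC=2
Step 3: PC=2 exec 'MUL C, 3'. After: A=2 B=4 C=0 D=0 ZF=1 PC=3
Step 4: PC=3 exec 'ADD C, 2'. After: A=2 B=4 C=2 D=0 ZF=0 PC=4
Step 5: PC=4 exec 'MOV B, A'. After: A=2 B=2 C=2 D=0 ZF=0 PC=5
Step 6: PC=5 exec 'SUB A, 1'. After: A=1 B=2 C=2 D=0 ZF=0 PC=6
Step 7: PC=6 exec 'JNZ 2'. After: A=1 B=2 C=2 D=0 ZF=0 PC=2
Step 8: PC=2 exec 'MUL C, 3'. After: A=1 B=2 C=6 D=0 ZF=0 PC=3
Step 9: PC=3 exec 'ADD C, 2'. After: A=1 B=2 C=8 D=0 ZF=0 PC=4
Step 10: PC=4 exec 'MOV B, A'. After: A=1 B=1 C=8 D=0 ZF=0 PC=5
Step 11: PC=5 exec 'SUB A, 1'. After: A=0 B=1 C=8 D=0 ZF=1 PC=6
Step 12: PC=6 exec 'JNZ 2'. After: A=0 B=1 C=8 D=0 ZF=1 PC=7
Step 13: PC=7 exec 'HALT'. After: A=0 B=1 C=8 D=0 ZF=1 PC=7 HALTED

Answer: 0 1 8 0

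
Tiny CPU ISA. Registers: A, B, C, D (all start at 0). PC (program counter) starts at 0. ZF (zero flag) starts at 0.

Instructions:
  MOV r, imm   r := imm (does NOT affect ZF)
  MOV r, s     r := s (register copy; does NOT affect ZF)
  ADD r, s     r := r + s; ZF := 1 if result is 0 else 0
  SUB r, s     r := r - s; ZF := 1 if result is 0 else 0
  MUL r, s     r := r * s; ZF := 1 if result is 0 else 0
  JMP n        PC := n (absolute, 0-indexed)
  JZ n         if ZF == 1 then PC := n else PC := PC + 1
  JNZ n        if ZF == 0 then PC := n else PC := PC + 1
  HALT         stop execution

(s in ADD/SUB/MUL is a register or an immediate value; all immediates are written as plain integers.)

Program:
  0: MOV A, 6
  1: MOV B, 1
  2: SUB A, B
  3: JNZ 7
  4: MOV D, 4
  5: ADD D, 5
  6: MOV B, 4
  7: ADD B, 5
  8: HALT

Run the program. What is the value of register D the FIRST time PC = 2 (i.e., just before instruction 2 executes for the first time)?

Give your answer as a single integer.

Step 1: PC=0 exec 'MOV A, 6'. After: A=6 B=0 C=0 D=0 ZF=0 PC=1
Step 2: PC=1 exec 'MOV B, 1'. After: A=6 B=1 C=0 D=0 ZF=0 PC=2
First time PC=2: D=0

0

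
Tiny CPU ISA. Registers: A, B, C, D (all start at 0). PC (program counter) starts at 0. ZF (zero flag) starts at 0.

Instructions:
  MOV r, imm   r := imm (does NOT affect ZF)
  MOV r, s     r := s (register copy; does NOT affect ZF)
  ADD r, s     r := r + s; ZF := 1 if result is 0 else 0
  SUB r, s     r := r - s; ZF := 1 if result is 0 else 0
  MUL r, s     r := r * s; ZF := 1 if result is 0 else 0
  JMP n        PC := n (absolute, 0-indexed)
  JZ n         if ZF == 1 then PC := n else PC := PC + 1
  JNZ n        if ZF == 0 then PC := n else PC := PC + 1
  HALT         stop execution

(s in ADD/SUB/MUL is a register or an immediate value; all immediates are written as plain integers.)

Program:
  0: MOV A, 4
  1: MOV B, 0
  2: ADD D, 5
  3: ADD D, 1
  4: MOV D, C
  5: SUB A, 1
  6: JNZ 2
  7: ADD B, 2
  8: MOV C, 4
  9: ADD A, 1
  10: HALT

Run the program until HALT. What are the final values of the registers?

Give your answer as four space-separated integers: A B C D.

Step 1: PC=0 exec 'MOV A, 4'. After: A=4 B=0 C=0 D=0 ZF=0 PC=1
Step 2: PC=1 exec 'MOV B, 0'. After: A=4 B=0 C=0 D=0 ZF=0 PC=2
Step 3: PC=2 exec 'ADD D, 5'. After: A=4 B=0 C=0 D=5 ZF=0 PC=3
Step 4: PC=3 exec 'ADD D, 1'. After: A=4 B=0 C=0 D=6 ZF=0 PC=4
Step 5: PC=4 exec 'MOV D, C'. After: A=4 B=0 C=0 D=0 ZF=0 PC=5
Step 6: PC=5 exec 'SUB A, 1'. After: A=3 B=0 C=0 D=0 ZF=0 PC=6
Step 7: PC=6 exec 'JNZ 2'. After: A=3 B=0 C=0 D=0 ZF=0 PC=2
Step 8: PC=2 exec 'ADD D, 5'. After: A=3 B=0 C=0 D=5 ZF=0 PC=3
Step 9: PC=3 exec 'ADD D, 1'. After: A=3 B=0 C=0 D=6 ZF=0 PC=4
Step 10: PC=4 exec 'MOV D, C'. After: A=3 B=0 C=0 D=0 ZF=0 PC=5
Step 11: PC=5 exec 'SUB A, 1'. After: A=2 B=0 C=0 D=0 ZF=0 PC=6
Step 12: PC=6 exec 'JNZ 2'. After: A=2 B=0 C=0 D=0 ZF=0 PC=2
Step 13: PC=2 exec 'ADD D, 5'. After: A=2 B=0 C=0 D=5 ZF=0 PC=3
Step 14: PC=3 exec 'ADD D, 1'. After: A=2 B=0 C=0 D=6 ZF=0 PC=4
Step 15: PC=4 exec 'MOV D, C'. After: A=2 B=0 C=0 D=0 ZF=0 PC=5
Step 16: PC=5 exec 'SUB A, 1'. After: A=1 B=0 C=0 D=0 ZF=0 PC=6
Step 17: PC=6 exec 'JNZ 2'. After: A=1 B=0 C=0 D=0 ZF=0 PC=2
Step 18: PC=2 exec 'ADD D, 5'. After: A=1 B=0 C=0 D=5 ZF=0 PC=3
Step 19: PC=3 exec 'ADD D, 1'. After: A=1 B=0 C=0 D=6 ZF=0 PC=4
Step 20: PC=4 exec 'MOV D, C'. After: A=1 B=0 C=0 D=0 ZF=0 PC=5
Step 21: PC=5 exec 'SUB A, 1'. After: A=0 B=0 C=0 D=0 ZF=1 PC=6
Step 22: PC=6 exec 'JNZ 2'. After: A=0 B=0 C=0 D=0 ZF=1 PC=7
Step 23: PC=7 exec 'ADD B, 2'. After: A=0 B=2 C=0 D=0 ZF=0 PC=8
Step 24: PC=8 exec 'MOV C, 4'. After: A=0 B=2 C=4 D=0 ZF=0 PC=9
Step 25: PC=9 exec 'ADD A, 1'. After: A=1 B=2 C=4 D=0 ZF=0 PC=10
Step 26: PC=10 exec 'HALT'. After: A=1 B=2 C=4 D=0 ZF=0 PC=10 HALTED

Answer: 1 2 4 0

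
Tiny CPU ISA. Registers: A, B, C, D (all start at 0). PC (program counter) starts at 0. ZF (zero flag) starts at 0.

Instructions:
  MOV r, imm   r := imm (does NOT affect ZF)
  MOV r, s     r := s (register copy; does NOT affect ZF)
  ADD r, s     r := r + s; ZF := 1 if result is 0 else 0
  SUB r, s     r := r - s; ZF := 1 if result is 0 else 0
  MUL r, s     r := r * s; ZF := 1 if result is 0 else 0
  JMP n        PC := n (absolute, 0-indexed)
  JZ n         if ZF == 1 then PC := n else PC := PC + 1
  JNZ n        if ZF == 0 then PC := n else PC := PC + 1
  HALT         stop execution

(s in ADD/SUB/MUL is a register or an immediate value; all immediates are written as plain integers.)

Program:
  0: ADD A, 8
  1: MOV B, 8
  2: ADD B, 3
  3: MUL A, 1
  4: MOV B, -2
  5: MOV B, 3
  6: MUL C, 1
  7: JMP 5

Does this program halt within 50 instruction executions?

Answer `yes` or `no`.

Answer: no

Derivation:
Step 1: PC=0 exec 'ADD A, 8'. After: A=8 B=0 C=0 D=0 ZF=0 PC=1
Step 2: PC=1 exec 'MOV B, 8'. After: A=8 B=8 C=0 D=0 ZF=0 PC=2
Step 3: PC=2 exec 'ADD B, 3'. After: A=8 B=11 C=0 D=0 ZF=0 PC=3
Step 4: PC=3 exec 'MUL A, 1'. After: A=8 B=11 C=0 D=0 ZF=0 PC=4
Step 5: PC=4 exec 'MOV B, -2'. After: A=8 B=-2 C=0 D=0 ZF=0 PC=5
Step 6: PC=5 exec 'MOV B, 3'. After: A=8 B=3 C=0 D=0 ZF=0 PC=6
Step 7: PC=6 exec 'MUL C, 1'. After: A=8 B=3 C=0 D=0 ZF=1 PC=7
Step 8: PC=7 exec 'JMP 5'. After: A=8 B=3 C=0 D=0 ZF=1 PC=5
Step 9: PC=5 exec 'MOV B, 3'. After: A=8 B=3 C=0 D=0 ZF=1 PC=6
Step 10: PC=6 exec 'MUL C, 1'. After: A=8 B=3 C=0 D=0 ZF=1 PC=7
State after step 10 equals state after step 7: the program is in a cycle of length 3 and will never halt.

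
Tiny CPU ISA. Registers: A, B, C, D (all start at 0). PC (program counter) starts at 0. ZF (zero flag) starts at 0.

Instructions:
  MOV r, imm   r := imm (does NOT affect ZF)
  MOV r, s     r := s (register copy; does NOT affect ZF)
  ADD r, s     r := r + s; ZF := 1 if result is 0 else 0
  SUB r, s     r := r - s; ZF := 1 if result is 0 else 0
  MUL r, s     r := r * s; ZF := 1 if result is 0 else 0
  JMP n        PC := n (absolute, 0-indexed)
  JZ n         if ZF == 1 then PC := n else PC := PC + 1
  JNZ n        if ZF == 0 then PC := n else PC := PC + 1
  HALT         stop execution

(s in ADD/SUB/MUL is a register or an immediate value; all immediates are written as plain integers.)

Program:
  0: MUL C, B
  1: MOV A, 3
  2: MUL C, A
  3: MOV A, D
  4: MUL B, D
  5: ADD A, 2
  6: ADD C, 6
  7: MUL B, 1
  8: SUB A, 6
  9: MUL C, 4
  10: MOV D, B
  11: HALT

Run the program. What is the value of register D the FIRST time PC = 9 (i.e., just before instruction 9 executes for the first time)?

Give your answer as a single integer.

Step 1: PC=0 exec 'MUL C, B'. After: A=0 B=0 C=0 D=0 ZF=1 PC=1
Step 2: PC=1 exec 'MOV A, 3'. After: A=3 B=0 C=0 D=0 ZF=1 PC=2
Step 3: PC=2 exec 'MUL C, A'. After: A=3 B=0 C=0 D=0 ZF=1 PC=3
Step 4: PC=3 exec 'MOV A, D'. After: A=0 B=0 C=0 D=0 ZF=1 PC=4
Step 5: PC=4 exec 'MUL B, D'. After: A=0 B=0 C=0 D=0 ZF=1 PC=5
Step 6: PC=5 exec 'ADD A, 2'. After: A=2 B=0 C=0 D=0 ZF=0 PC=6
Step 7: PC=6 exec 'ADD C, 6'. After: A=2 B=0 C=6 D=0 ZF=0 PC=7
Step 8: PC=7 exec 'MUL B, 1'. After: A=2 B=0 C=6 D=0 ZF=1 PC=8
Step 9: PC=8 exec 'SUB A, 6'. After: A=-4 B=0 C=6 D=0 ZF=0 PC=9
First time PC=9: D=0

0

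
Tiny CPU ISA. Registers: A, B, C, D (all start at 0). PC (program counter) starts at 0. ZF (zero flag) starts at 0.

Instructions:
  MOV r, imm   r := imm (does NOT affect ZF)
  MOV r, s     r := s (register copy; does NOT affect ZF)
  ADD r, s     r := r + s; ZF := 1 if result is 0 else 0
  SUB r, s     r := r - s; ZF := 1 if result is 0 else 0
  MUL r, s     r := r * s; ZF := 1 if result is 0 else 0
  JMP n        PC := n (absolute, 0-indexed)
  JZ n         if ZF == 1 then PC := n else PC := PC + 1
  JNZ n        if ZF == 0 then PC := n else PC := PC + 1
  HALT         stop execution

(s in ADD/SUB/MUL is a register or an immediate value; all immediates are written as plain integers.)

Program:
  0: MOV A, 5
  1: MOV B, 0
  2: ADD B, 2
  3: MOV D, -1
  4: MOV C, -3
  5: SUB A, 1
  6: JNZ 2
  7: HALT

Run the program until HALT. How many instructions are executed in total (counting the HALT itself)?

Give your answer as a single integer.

Answer: 28

Derivation:
Step 1: PC=0 exec 'MOV A, 5'. After: A=5 B=0 C=0 D=0 ZF=0 PC=1
Step 2: PC=1 exec 'MOV B, 0'. After: A=5 B=0 C=0 D=0 ZF=0 PC=2
Step 3: PC=2 exec 'ADD B, 2'. After: A=5 B=2 C=0 D=0 ZF=0 PC=3
Step 4: PC=3 exec 'MOV D, -1'. After: A=5 B=2 C=0 D=-1 ZF=0 PC=4
Step 5: PC=4 exec 'MOV C, -3'. After: A=5 B=2 C=-3 D=-1 ZF=0 PC=5
Step 6: PC=5 exec 'SUB A, 1'. After: A=4 B=2 C=-3 D=-1 ZF=0 PC=6
Step 7: PC=6 exec 'JNZ 2'. After: A=4 B=2 C=-3 D=-1 ZF=0 PC=2
Step 8: PC=2 exec 'ADD B, 2'. After: A=4 B=4 C=-3 D=-1 ZF=0 PC=3
Step 9: PC=3 exec 'MOV D, -1'. After: A=4 B=4 C=-3 D=-1 ZF=0 PC=4
Step 10: PC=4 exec 'MOV C, -3'. After: A=4 B=4 C=-3 D=-1 ZF=0 PC=5
Step 11: PC=5 exec 'SUB A, 1'. After: A=3 B=4 C=-3 D=-1 ZF=0 PC=6
Step 12: PC=6 exec 'JNZ 2'. After: A=3 B=4 C=-3 D=-1 ZF=0 PC=2
Step 13: PC=2 exec 'ADD B, 2'. After: A=3 B=6 C=-3 D=-1 ZF=0 PC=3
Step 14: PC=3 exec 'MOV D, -1'. After: A=3 B=6 C=-3 D=-1 ZF=0 PC=4
Step 15: PC=4 exec 'MOV C, -3'. After: A=3 B=6 C=-3 D=-1 ZF=0 PC=5
Step 16: PC=5 exec 'SUB A, 1'. After: A=2 B=6 C=-3 D=-1 ZF=0 PC=6
Step 17: PC=6 exec 'JNZ 2'. After: A=2 B=6 C=-3 D=-1 ZF=0 PC=2
Step 18: PC=2 exec 'ADD B, 2'. After: A=2 B=8 C=-3 D=-1 ZF=0 PC=3
Step 19: PC=3 exec 'MOV D, -1'. After: A=2 B=8 C=-3 D=-1 ZF=0 PC=4
Step 20: PC=4 exec 'MOV C, -3'. After: A=2 B=8 C=-3 D=-1 ZF=0 PC=5
Step 21: PC=5 exec 'SUB A, 1'. After: A=1 B=8 C=-3 D=-1 ZF=0 PC=6
Step 22: PC=6 exec 'JNZ 2'. After: A=1 B=8 C=-3 D=-1 ZF=0 PC=2
Step 23: PC=2 exec 'ADD B, 2'. After: A=1 B=10 C=-3 D=-1 ZF=0 PC=3
Step 24: PC=3 exec 'MOV D, -1'. After: A=1 B=10 C=-3 D=-1 ZF=0 PC=4
Step 25: PC=4 exec 'MOV C, -3'. After: A=1 B=10 C=-3 D=-1 ZF=0 PC=5
Step 26: PC=5 exec 'SUB A, 1'. After: A=0 B=10 C=-3 D=-1 ZF=1 PC=6
Step 27: PC=6 exec 'JNZ 2'. After: A=0 B=10 C=-3 D=-1 ZF=1 PC=7
Step 28: PC=7 exec 'HALT'. After: A=0 B=10 C=-3 D=-1 ZF=1 PC=7 HALTED
Total instructions executed: 28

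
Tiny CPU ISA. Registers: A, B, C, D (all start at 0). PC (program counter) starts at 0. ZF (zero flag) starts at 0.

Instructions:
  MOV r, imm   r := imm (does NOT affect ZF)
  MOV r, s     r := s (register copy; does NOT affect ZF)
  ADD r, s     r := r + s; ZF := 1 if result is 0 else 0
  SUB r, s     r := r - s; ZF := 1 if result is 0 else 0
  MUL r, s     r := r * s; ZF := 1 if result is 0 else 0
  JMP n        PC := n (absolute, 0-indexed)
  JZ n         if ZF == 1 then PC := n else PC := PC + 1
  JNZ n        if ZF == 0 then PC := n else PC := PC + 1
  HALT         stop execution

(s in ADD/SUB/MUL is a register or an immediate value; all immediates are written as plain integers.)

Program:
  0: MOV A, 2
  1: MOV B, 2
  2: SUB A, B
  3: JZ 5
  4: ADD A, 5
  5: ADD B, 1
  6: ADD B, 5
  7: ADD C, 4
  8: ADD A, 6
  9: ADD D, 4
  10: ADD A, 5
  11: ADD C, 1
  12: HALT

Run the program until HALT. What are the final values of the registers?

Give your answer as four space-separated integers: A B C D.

Answer: 11 8 5 4

Derivation:
Step 1: PC=0 exec 'MOV A, 2'. After: A=2 B=0 C=0 D=0 ZF=0 PC=1
Step 2: PC=1 exec 'MOV B, 2'. After: A=2 B=2 C=0 D=0 ZF=0 PC=2
Step 3: PC=2 exec 'SUB A, B'. After: A=0 B=2 C=0 D=0 ZF=1 PC=3
Step 4: PC=3 exec 'JZ 5'. After: A=0 B=2 C=0 D=0 ZF=1 PC=5
Step 5: PC=5 exec 'ADD B, 1'. After: A=0 B=3 C=0 D=0 ZF=0 PC=6
Step 6: PC=6 exec 'ADD B, 5'. After: A=0 B=8 C=0 D=0 ZF=0 PC=7
Step 7: PC=7 exec 'ADD C, 4'. After: A=0 B=8 C=4 D=0 ZF=0 PC=8
Step 8: PC=8 exec 'ADD A, 6'. After: A=6 B=8 C=4 D=0 ZF=0 PC=9
Step 9: PC=9 exec 'ADD D, 4'. After: A=6 B=8 C=4 D=4 ZF=0 PC=10
Step 10: PC=10 exec 'ADD A, 5'. After: A=11 B=8 C=4 D=4 ZF=0 PC=11
Step 11: PC=11 exec 'ADD C, 1'. After: A=11 B=8 C=5 D=4 ZF=0 PC=12
Step 12: PC=12 exec 'HALT'. After: A=11 B=8 C=5 D=4 ZF=0 PC=12 HALTED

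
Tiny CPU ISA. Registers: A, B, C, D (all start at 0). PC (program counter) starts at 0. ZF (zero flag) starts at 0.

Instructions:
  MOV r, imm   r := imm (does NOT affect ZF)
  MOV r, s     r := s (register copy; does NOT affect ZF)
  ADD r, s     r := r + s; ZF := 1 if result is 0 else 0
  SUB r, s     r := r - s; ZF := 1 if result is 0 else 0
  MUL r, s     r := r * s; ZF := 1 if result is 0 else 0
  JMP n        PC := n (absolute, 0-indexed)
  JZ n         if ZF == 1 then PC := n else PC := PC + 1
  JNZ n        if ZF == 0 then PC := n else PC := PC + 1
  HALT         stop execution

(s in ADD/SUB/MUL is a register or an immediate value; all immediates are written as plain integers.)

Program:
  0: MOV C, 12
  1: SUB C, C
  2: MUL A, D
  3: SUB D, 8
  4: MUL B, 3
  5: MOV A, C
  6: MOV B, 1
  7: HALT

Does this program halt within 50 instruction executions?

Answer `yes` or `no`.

Answer: yes

Derivation:
Step 1: PC=0 exec 'MOV C, 12'. After: A=0 B=0 C=12 D=0 ZF=0 PC=1
Step 2: PC=1 exec 'SUB C, C'. After: A=0 B=0 C=0 D=0 ZF=1 PC=2
Step 3: PC=2 exec 'MUL A, D'. After: A=0 B=0 C=0 D=0 ZF=1 PC=3
Step 4: PC=3 exec 'SUB D, 8'. After: A=0 B=0 C=0 D=-8 ZF=0 PC=4
Step 5: PC=4 exec 'MUL B, 3'. After: A=0 B=0 C=0 D=-8 ZF=1 PC=5
Step 6: PC=5 exec 'MOV A, C'. After: A=0 B=0 C=0 D=-8 ZF=1 PC=6
Step 7: PC=6 exec 'MOV B, 1'. After: A=0 B=1 C=0 D=-8 ZF=1 PC=7
Step 8: PC=7 exec 'HALT'. After: A=0 B=1 C=0 D=-8 ZF=1 PC=7 HALTED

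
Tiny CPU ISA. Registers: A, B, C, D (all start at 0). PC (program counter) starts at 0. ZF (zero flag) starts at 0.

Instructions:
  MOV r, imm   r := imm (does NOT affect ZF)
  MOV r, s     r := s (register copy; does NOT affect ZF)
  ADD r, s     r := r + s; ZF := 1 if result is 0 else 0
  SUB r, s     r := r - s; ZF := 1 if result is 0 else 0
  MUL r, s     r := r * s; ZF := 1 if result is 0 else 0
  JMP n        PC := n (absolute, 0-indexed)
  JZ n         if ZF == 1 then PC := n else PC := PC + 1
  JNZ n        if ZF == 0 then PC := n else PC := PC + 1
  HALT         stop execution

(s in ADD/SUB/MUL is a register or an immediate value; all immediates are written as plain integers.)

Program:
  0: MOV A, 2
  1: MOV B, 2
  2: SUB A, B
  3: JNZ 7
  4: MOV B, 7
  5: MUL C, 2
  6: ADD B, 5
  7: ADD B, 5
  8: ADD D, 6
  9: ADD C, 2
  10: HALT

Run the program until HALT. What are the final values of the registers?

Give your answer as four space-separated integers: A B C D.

Step 1: PC=0 exec 'MOV A, 2'. After: A=2 B=0 C=0 D=0 ZF=0 PC=1
Step 2: PC=1 exec 'MOV B, 2'. After: A=2 B=2 C=0 D=0 ZF=0 PC=2
Step 3: PC=2 exec 'SUB A, B'. After: A=0 B=2 C=0 D=0 ZF=1 PC=3
Step 4: PC=3 exec 'JNZ 7'. After: A=0 B=2 C=0 D=0 ZF=1 PC=4
Step 5: PC=4 exec 'MOV B, 7'. After: A=0 B=7 C=0 D=0 ZF=1 PC=5
Step 6: PC=5 exec 'MUL C, 2'. After: A=0 B=7 C=0 D=0 ZF=1 PC=6
Step 7: PC=6 exec 'ADD B, 5'. After: A=0 B=12 C=0 D=0 ZF=0 PC=7
Step 8: PC=7 exec 'ADD B, 5'. After: A=0 B=17 C=0 D=0 ZF=0 PC=8
Step 9: PC=8 exec 'ADD D, 6'. After: A=0 B=17 C=0 D=6 ZF=0 PC=9
Step 10: PC=9 exec 'ADD C, 2'. After: A=0 B=17 C=2 D=6 ZF=0 PC=10
Step 11: PC=10 exec 'HALT'. After: A=0 B=17 C=2 D=6 ZF=0 PC=10 HALTED

Answer: 0 17 2 6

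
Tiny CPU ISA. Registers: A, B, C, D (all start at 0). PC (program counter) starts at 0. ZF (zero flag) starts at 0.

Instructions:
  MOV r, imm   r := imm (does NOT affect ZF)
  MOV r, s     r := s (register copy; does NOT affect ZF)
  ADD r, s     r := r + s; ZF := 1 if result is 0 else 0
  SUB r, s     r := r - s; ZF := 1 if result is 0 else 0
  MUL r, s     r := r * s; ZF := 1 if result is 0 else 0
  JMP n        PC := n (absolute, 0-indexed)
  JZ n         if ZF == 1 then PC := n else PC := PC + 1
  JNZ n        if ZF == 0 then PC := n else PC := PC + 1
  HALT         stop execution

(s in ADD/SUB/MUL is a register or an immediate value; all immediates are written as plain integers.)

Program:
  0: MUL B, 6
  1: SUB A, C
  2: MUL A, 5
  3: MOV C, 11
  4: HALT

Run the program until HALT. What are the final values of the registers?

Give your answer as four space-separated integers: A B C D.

Step 1: PC=0 exec 'MUL B, 6'. After: A=0 B=0 C=0 D=0 ZF=1 PC=1
Step 2: PC=1 exec 'SUB A, C'. After: A=0 B=0 C=0 D=0 ZF=1 PC=2
Step 3: PC=2 exec 'MUL A, 5'. After: A=0 B=0 C=0 D=0 ZF=1 PC=3
Step 4: PC=3 exec 'MOV C, 11'. After: A=0 B=0 C=11 D=0 ZF=1 PC=4
Step 5: PC=4 exec 'HALT'. After: A=0 B=0 C=11 D=0 ZF=1 PC=4 HALTED

Answer: 0 0 11 0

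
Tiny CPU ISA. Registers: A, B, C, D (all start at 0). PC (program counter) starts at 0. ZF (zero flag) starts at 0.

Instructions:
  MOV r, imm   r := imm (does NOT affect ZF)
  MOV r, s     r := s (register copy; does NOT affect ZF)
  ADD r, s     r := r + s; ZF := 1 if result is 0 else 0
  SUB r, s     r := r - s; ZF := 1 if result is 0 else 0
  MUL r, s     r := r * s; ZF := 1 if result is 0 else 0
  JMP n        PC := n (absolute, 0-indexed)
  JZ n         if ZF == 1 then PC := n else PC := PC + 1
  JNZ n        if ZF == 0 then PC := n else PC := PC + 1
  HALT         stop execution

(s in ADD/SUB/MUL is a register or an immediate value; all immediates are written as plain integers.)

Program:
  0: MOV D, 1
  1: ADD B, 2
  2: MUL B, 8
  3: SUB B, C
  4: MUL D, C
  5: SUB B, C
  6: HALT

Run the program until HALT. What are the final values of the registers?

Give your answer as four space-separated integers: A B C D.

Answer: 0 16 0 0

Derivation:
Step 1: PC=0 exec 'MOV D, 1'. After: A=0 B=0 C=0 D=1 ZF=0 PC=1
Step 2: PC=1 exec 'ADD B, 2'. After: A=0 B=2 C=0 D=1 ZF=0 PC=2
Step 3: PC=2 exec 'MUL B, 8'. After: A=0 B=16 C=0 D=1 ZF=0 PC=3
Step 4: PC=3 exec 'SUB B, C'. After: A=0 B=16 C=0 D=1 ZF=0 PC=4
Step 5: PC=4 exec 'MUL D, C'. After: A=0 B=16 C=0 D=0 ZF=1 PC=5
Step 6: PC=5 exec 'SUB B, C'. After: A=0 B=16 C=0 D=0 ZF=0 PC=6
Step 7: PC=6 exec 'HALT'. After: A=0 B=16 C=0 D=0 ZF=0 PC=6 HALTED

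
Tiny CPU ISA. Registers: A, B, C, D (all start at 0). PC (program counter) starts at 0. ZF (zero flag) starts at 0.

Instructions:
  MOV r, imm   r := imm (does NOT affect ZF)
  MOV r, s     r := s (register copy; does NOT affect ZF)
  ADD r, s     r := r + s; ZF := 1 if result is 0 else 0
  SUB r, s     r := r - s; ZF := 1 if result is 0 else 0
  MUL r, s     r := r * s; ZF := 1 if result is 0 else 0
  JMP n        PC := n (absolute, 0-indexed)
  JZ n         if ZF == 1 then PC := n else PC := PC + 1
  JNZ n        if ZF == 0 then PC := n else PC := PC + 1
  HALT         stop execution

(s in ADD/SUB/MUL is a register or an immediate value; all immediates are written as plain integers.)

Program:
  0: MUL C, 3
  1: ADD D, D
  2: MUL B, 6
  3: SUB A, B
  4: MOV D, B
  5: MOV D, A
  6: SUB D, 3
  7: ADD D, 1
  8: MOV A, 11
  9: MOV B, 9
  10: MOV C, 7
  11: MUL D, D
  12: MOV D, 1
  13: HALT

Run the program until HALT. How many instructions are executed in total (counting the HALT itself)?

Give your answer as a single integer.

Step 1: PC=0 exec 'MUL C, 3'. After: A=0 B=0 C=0 D=0 ZF=1 PC=1
Step 2: PC=1 exec 'ADD D, D'. After: A=0 B=0 C=0 D=0 ZF=1 PC=2
Step 3: PC=2 exec 'MUL B, 6'. After: A=0 B=0 C=0 D=0 ZF=1 PC=3
Step 4: PC=3 exec 'SUB A, B'. After: A=0 B=0 C=0 D=0 ZF=1 PC=4
Step 5: PC=4 exec 'MOV D, B'. After: A=0 B=0 C=0 D=0 ZF=1 PC=5
Step 6: PC=5 exec 'MOV D, A'. After: A=0 B=0 C=0 D=0 ZF=1 PC=6
Step 7: PC=6 exec 'SUB D, 3'. After: A=0 B=0 C=0 D=-3 ZF=0 PC=7
Step 8: PC=7 exec 'ADD D, 1'. After: A=0 B=0 C=0 D=-2 ZF=0 PC=8
Step 9: PC=8 exec 'MOV A, 11'. After: A=11 B=0 C=0 D=-2 ZF=0 PC=9
Step 10: PC=9 exec 'MOV B, 9'. After: A=11 B=9 C=0 D=-2 ZF=0 PC=10
Step 11: PC=10 exec 'MOV C, 7'. After: A=11 B=9 C=7 D=-2 ZF=0 PC=11
Step 12: PC=11 exec 'MUL D, D'. After: A=11 B=9 C=7 D=4 ZF=0 PC=12
Step 13: PC=12 exec 'MOV D, 1'. After: A=11 B=9 C=7 D=1 ZF=0 PC=13
Step 14: PC=13 exec 'HALT'. After: A=11 B=9 C=7 D=1 ZF=0 PC=13 HALTED
Total instructions executed: 14

Answer: 14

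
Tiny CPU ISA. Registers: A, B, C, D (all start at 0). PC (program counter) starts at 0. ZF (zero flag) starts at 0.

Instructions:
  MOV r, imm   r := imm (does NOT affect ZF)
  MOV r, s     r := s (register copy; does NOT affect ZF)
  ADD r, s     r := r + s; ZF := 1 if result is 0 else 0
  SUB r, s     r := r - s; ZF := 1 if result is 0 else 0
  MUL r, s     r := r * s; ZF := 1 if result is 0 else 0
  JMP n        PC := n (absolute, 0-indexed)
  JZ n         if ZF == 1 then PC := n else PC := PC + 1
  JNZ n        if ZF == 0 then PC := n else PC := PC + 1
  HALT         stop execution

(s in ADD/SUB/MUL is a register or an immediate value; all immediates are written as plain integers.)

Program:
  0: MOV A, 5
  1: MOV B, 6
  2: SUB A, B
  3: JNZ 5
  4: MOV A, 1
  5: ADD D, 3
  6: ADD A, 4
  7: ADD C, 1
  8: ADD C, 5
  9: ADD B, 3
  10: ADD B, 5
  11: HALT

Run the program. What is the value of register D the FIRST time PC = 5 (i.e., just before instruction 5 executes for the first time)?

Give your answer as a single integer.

Step 1: PC=0 exec 'MOV A, 5'. After: A=5 B=0 C=0 D=0 ZF=0 PC=1
Step 2: PC=1 exec 'MOV B, 6'. After: A=5 B=6 C=0 D=0 ZF=0 PC=2
Step 3: PC=2 exec 'SUB A, B'. After: A=-1 B=6 C=0 D=0 ZF=0 PC=3
Step 4: PC=3 exec 'JNZ 5'. After: A=-1 B=6 C=0 D=0 ZF=0 PC=5
First time PC=5: D=0

0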